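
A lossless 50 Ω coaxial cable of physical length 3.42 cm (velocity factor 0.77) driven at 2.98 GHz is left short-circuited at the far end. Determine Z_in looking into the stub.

λ = v/f = 0.77·c / 2.98 GHz = 0.0775 m
βl = 2π·l/λ = 2π × 0.441 = 159°
tan(βl) = -0.387
For a short-circuited stub, Z_in = jZ_0·tan(βl)

Z_in ≈ −j19.4 Ω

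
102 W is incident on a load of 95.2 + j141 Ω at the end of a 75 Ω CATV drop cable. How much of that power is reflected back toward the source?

P_reflected ≈ 42.4 W

|Γ| = |(20.2 + j141)/(170.2 + j141)| = 0.644
|Γ|² = 0.415
P_refl = |Γ|²·P_inc = 42.4 W, P_del = (1 − |Γ|²)·P_inc = 59.6 W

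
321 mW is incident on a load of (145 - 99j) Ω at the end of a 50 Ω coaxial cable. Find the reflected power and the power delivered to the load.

|Γ| = |(95 − j99)/(195 − j99)| = 0.627
|Γ|² = 0.394
P_refl = |Γ|²·P_inc = 126 mW, P_del = (1 − |Γ|²)·P_inc = 195 mW

P_reflected ≈ 126 mW; P_delivered ≈ 195 mW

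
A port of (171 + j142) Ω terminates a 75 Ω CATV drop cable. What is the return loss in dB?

RL ≈ 4.39 dB

Γ = (96 + j142)/(246 + j142), |Γ| = 0.603
RL = −20·log₁₀|Γ| = −20·log₁₀(0.603)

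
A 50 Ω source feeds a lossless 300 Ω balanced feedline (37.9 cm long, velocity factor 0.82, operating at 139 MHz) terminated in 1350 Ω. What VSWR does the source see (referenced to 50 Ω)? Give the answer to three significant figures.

λ = v/f = 0.82·c / 139 MHz = 1.77 m
βl = 2π·l/λ = 2π × 0.214 = 77.1°
tan(βl) = 4.36
Z_in = Z_0·(Z_L + jZ_0·tanβl)/(Z_0 + jZ_L·tanβl) = 70 − j65.2 Ω
Γ_s = (Z_in − Z_s)/(Z_in + Z_s) = (20 − j65.2)/(120 − j65.2), |Γ_s| = 0.499
VSWR = (1 + |Γ_s|)/(1 − |Γ_s|)

VSWR ≈ 2.99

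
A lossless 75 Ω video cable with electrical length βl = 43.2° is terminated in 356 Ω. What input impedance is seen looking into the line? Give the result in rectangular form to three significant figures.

Z_in ≈ 32.1 − j72.7 Ω

tan(βl) = tan(43.2°) = 0.939
Z_in = Z_0·(Z_L + jZ_0·tanβl)/(Z_0 + jZ_L·tanβl)
     = 75·(356 + j70.4)/(75 + j334)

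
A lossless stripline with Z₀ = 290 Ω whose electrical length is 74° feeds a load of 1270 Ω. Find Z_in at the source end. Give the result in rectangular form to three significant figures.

Z_in ≈ 71.4 − j78.5 Ω

tan(βl) = tan(74°) = 3.49
Z_in = Z_0·(Z_L + jZ_0·tanβl)/(Z_0 + jZ_L·tanβl)
     = 290·(1270 + j1010)/(290 + j4430)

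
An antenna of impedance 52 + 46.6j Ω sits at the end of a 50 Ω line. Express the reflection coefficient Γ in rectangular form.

Γ ≈ 0.189 + j0.371

Γ = (Z_L − Z_0)/(Z_L + Z_0) = (2 + j46.6)/(102 + j46.6)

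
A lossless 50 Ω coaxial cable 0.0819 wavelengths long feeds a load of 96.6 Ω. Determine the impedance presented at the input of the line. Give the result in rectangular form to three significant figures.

βl = 2π × 0.0819 = 29.5°
tan(βl) = tan(29.5°) = 0.565
Z_in = Z_0·(Z_L + jZ_0·tanβl)/(Z_0 + jZ_L·tanβl)
     = 50·(96.6 + j28.3)/(50 + j54.6)

Z_in ≈ 58.1 − j35.2 Ω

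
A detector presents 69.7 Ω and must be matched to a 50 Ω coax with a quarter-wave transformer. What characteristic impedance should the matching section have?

Z_qwt = √(Z_0·R_L) = √(50 × 69.7) = √3485

Z_qwt ≈ 59 Ω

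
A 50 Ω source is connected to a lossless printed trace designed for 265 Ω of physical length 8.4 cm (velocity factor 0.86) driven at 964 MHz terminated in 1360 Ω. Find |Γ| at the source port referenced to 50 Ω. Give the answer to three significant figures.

λ = v/f = 0.86·c / 964 MHz = 0.268 m
βl = 2π·l/λ = 2π × 0.314 = 113°
tan(βl) = -2.36
Z_in = Z_0·(Z_L + jZ_0·tanβl)/(Z_0 + jZ_L·tanβl) = 60.5 + j107 Ω
Γ_s = (Z_in − Z_s)/(Z_in + Z_s) = (10.5 + j107)/(111 + j107), |Γ_s| = 0.7

|Γ| ≈ 0.7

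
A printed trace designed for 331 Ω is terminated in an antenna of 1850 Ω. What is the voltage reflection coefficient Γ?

Γ = (Z_L − Z_0)/(Z_L + Z_0) = (1850 − 331)/(1850 + 331) = 1519/2181

Γ = 0.696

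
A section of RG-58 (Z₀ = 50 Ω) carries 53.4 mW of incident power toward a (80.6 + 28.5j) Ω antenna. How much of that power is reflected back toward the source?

|Γ| = |(30.6 + j28.5)/(130.6 + j28.5)| = 0.313
|Γ|² = 0.0979
P_refl = |Γ|²·P_inc = 5.23 mW, P_del = (1 − |Γ|²)·P_inc = 48.2 mW

P_reflected ≈ 5.23 mW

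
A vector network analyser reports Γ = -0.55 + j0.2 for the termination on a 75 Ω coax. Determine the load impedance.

Z_L = Z_0·(1 + Γ)/(1 − Γ) = 75·(0.45 + j0.2)/(1.55 − j0.2)

Z_L ≈ 20.2 + j12.3 Ω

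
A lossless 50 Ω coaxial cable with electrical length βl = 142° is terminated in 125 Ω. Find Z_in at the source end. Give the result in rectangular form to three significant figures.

tan(βl) = tan(142°) = -0.781
Z_in = Z_0·(Z_L + jZ_0·tanβl)/(Z_0 + jZ_L·tanβl)
     = 50·(125 − j39.1)/(50 − j97.7)

Z_in ≈ 41.8 + j42.6 Ω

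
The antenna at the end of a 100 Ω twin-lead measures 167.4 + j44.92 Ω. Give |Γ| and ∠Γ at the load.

Γ ≈ 0.299 ∠ 24.1°

Γ = (Z_L − Z_0)/(Z_L + Z_0) = (67.4 + j44.92)/(267.4 + j44.92)
|Γ| = 81/271 = 0.299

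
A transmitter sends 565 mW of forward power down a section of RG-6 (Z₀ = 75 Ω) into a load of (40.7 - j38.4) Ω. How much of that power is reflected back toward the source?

P_reflected ≈ 101 mW

|Γ| = |(-34.3 − j38.4)/(115.7 − j38.4)| = 0.422
|Γ|² = 0.178
P_refl = |Γ|²·P_inc = 101 mW, P_del = (1 − |Γ|²)·P_inc = 464 mW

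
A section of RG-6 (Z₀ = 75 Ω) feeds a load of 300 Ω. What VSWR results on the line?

Γ = (300 − 75)/(300 + 75) = 0.6
VSWR = (1 + 0.6)/(1 − 0.6)

VSWR ≈ 4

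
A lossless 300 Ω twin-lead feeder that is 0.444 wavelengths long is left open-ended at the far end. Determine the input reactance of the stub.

βl = 2π × 0.444 = 160°
tan(βl) = -0.367
For an open-ended stub, Z_in = −jZ_0·cot(βl) = −jZ_0/tan(βl)

X_in ≈ 817 Ω (inductive)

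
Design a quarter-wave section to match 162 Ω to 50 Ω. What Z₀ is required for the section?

Z_qwt ≈ 90 Ω

Z_qwt = √(Z_0·R_L) = √(50 × 162) = √8100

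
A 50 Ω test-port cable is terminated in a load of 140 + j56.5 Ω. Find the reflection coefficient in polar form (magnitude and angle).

Γ = (Z_L − Z_0)/(Z_L + Z_0) = (90 + j56.5)/(190 + j56.5)
|Γ| = 106/198 = 0.536

Γ ≈ 0.536 ∠ 15.6°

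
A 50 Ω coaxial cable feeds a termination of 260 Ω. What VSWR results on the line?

For a purely resistive load, VSWR = R_L/Z_0 or Z_0/R_L (whichever > 1) = 260/50

VSWR ≈ 5.2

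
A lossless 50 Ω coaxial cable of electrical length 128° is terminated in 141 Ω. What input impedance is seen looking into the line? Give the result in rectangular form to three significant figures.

Z_in ≈ 26.5 + j31.7 Ω

tan(βl) = tan(128°) = -1.28
Z_in = Z_0·(Z_L + jZ_0·tanβl)/(Z_0 + jZ_L·tanβl)
     = 50·(141 − j64)/(50 − j180)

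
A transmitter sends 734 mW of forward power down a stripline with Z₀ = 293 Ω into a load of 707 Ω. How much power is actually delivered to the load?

P_delivered ≈ 608 mW

Γ = (707 − 293)/(707 + 293) = 0.414
|Γ|² = 0.171
P_refl = |Γ|²·P_inc = 126 mW, P_del = (1 − |Γ|²)·P_inc = 608 mW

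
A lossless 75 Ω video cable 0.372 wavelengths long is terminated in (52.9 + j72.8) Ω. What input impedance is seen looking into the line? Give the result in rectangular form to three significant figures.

βl = 2π × 0.372 = 134°
tan(βl) = tan(134°) = -1.04
Z_in = Z_0·(Z_L + jZ_0·tanβl)/(Z_0 + jZ_L·tanβl)
     = 75·(52.9 − j5.08)/(151 − j54.9)

Z_in ≈ 24.1 + j6.25 Ω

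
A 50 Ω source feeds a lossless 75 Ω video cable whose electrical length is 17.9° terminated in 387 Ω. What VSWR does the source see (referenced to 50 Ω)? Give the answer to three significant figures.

tan(βl) = 0.323
Z_in = Z_0·(Z_L + jZ_0·tanβl)/(Z_0 + jZ_L·tanβl) = 113 − j164 Ω
Γ_s = (Z_in − Z_s)/(Z_in + Z_s) = (63.1 − j164)/(163 − j164), |Γ_s| = 0.76
VSWR = (1 + |Γ_s|)/(1 − |Γ_s|)

VSWR ≈ 7.34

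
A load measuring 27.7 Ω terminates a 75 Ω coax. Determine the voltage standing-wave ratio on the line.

VSWR ≈ 2.71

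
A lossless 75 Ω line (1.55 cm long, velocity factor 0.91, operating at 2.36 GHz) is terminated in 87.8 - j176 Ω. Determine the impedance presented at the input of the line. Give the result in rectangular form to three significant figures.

Z_in ≈ 13.3 − j30.2 Ω

λ = v/f = 0.91·c / 2.36 GHz = 0.116 m
βl = 2π·l/λ = 2π × 0.134 = 48.2°
tan(βl) = tan(48.2°) = 1.12
Z_in = Z_0·(Z_L + jZ_0·tanβl)/(Z_0 + jZ_L·tanβl)
     = 75·(87.8 − j92)/(272 + j98.3)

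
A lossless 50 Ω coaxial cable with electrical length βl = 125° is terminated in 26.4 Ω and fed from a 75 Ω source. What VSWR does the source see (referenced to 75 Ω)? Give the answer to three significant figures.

tan(βl) = -1.43
Z_in = Z_0·(Z_L + jZ_0·tanβl)/(Z_0 + jZ_L·tanβl) = 51.2 − j32.8 Ω
Γ_s = (Z_in − Z_s)/(Z_in + Z_s) = (-23.8 − j32.8)/(126 − j32.8), |Γ_s| = 0.311
VSWR = (1 + |Γ_s|)/(1 − |Γ_s|)

VSWR ≈ 1.9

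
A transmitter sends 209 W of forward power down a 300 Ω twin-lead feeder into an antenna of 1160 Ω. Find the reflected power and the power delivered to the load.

P_reflected ≈ 72.5 W; P_delivered ≈ 136 W

Γ = (1160 − 300)/(1160 + 300) = 0.589
|Γ|² = 0.347
P_refl = |Γ|²·P_inc = 72.5 W, P_del = (1 − |Γ|²)·P_inc = 136 W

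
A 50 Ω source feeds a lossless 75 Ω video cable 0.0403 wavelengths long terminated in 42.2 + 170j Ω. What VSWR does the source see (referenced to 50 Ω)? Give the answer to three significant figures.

VSWR ≈ 16.9

βl = 2π × 0.0403 = 14.5°
tan(βl) = 0.259
Z_in = Z_0·(Z_L + jZ_0·tanβl)/(Z_0 + jZ_L·tanβl) = 234 + j376 Ω
Γ_s = (Z_in − Z_s)/(Z_in + Z_s) = (184 + j376)/(284 + j376), |Γ_s| = 0.888
VSWR = (1 + |Γ_s|)/(1 − |Γ_s|)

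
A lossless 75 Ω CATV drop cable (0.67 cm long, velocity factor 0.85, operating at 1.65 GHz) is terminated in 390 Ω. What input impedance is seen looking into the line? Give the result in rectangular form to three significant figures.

λ = v/f = 0.85·c / 1.65 GHz = 0.155 m
βl = 2π·l/λ = 2π × 0.0434 = 15.6°
tan(βl) = tan(15.6°) = 0.279
Z_in = Z_0·(Z_L + jZ_0·tanβl)/(Z_0 + jZ_L·tanβl)
     = 75·(390 + j21)/(75 + j109)

Z_in ≈ 135 − j175 Ω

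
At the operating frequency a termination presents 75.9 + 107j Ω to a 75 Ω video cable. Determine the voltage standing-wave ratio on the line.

Γ = (Z_L − Z_0)/(Z_L + Z_0) = (0.9 + j107)/(150.9 + j107)
|Γ| = 107/185 = 0.578
VSWR = (1 + |Γ|)/(1 − |Γ|) = 1.58/0.422

VSWR ≈ 3.74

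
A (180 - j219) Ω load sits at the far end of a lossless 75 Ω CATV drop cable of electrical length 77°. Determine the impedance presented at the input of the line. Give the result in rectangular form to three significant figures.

tan(βl) = tan(77°) = 4.33
Z_in = Z_0·(Z_L + jZ_0·tanβl)/(Z_0 + jZ_L·tanβl)
     = 75·(180 + j106)/(1020 + j780)

Z_in ≈ 12.1 − j1.45 Ω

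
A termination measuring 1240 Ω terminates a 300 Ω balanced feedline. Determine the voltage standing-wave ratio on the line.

VSWR ≈ 4.13

For a purely resistive load, VSWR = R_L/Z_0 or Z_0/R_L (whichever > 1) = 1240/300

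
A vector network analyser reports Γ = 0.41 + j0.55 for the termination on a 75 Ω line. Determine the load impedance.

Z_L = Z_0·(1 + Γ)/(1 − Γ) = 75·(1.41 + j0.55)/(0.59 − j0.55)

Z_L ≈ 61 + j127 Ω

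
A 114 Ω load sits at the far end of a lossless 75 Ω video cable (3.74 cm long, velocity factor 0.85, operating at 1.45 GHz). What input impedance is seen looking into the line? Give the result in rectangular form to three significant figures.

λ = v/f = 0.85·c / 1.45 GHz = 0.176 m
βl = 2π·l/λ = 2π × 0.213 = 76.6°
tan(βl) = tan(76.6°) = 4.18
Z_in = Z_0·(Z_L + jZ_0·tanβl)/(Z_0 + jZ_L·tanβl)
     = 75·(114 + j314)/(75 + j477)

Z_in ≈ 50.9 − j9.92 Ω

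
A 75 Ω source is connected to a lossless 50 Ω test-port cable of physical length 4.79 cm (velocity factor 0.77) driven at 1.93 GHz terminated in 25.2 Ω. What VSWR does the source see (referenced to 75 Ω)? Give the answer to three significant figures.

VSWR ≈ 2.49

λ = v/f = 0.77·c / 1.93 GHz = 0.12 m
βl = 2π·l/λ = 2π × 0.4 = 144°
tan(βl) = -0.725
Z_in = Z_0·(Z_L + jZ_0·tanβl)/(Z_0 + jZ_L·tanβl) = 33.9 − j23.8 Ω
Γ_s = (Z_in − Z_s)/(Z_in + Z_s) = (-41.1 − j23.8)/(109 − j23.8), |Γ_s| = 0.426
VSWR = (1 + |Γ_s|)/(1 − |Γ_s|)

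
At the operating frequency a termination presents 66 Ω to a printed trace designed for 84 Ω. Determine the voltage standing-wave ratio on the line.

VSWR ≈ 1.27

Γ = (66 − 84)/(66 + 84) = -0.12
VSWR = (1 + 0.12)/(1 − 0.12)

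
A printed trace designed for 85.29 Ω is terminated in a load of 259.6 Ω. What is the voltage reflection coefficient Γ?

Γ = (Z_L − Z_0)/(Z_L + Z_0) = (259.6 − 85.29)/(259.6 + 85.29) = 174.3/344.9

Γ = 0.505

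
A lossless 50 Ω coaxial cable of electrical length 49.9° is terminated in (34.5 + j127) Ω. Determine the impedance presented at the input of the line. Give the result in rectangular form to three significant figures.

tan(βl) = tan(49.9°) = 1.19
Z_in = Z_0·(Z_L + jZ_0·tanβl)/(Z_0 + jZ_L·tanβl)
     = 50·(34.5 + j186)/(-101 + j41)

Z_in ≈ 17.6 − j85.3 Ω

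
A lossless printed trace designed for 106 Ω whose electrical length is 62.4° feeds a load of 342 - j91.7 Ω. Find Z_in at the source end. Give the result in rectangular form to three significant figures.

Z_in ≈ 35.3 − j40.2 Ω

tan(βl) = tan(62.4°) = 1.91
Z_in = Z_0·(Z_L + jZ_0·tanβl)/(Z_0 + jZ_L·tanβl)
     = 106·(342 + j111)/(281 + j654)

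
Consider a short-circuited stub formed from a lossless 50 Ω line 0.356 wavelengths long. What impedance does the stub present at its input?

βl = 2π × 0.356 = 128°
tan(βl) = -1.27
For a short-circuited stub, Z_in = jZ_0·tan(βl)

Z_in ≈ −j63.6 Ω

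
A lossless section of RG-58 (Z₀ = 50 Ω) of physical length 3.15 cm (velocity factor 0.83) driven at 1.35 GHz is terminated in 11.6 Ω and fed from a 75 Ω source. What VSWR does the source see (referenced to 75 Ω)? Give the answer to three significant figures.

VSWR ≈ 3.73

λ = v/f = 0.83·c / 1.35 GHz = 0.184 m
βl = 2π·l/λ = 2π × 0.171 = 61.5°
tan(βl) = 1.84
Z_in = Z_0·(Z_L + jZ_0·tanβl)/(Z_0 + jZ_L·tanβl) = 43 + j73.6 Ω
Γ_s = (Z_in − Z_s)/(Z_in + Z_s) = (-32 + j73.6)/(118 + j73.6), |Γ_s| = 0.577
VSWR = (1 + |Γ_s|)/(1 − |Γ_s|)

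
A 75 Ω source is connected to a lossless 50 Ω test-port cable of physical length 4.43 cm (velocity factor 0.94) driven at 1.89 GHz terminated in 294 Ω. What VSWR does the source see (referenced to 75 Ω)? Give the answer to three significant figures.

λ = v/f = 0.94·c / 1.89 GHz = 0.149 m
βl = 2π·l/λ = 2π × 0.297 = 107°
tan(βl) = -3.29
Z_in = Z_0·(Z_L + jZ_0·tanβl)/(Z_0 + jZ_L·tanβl) = 9.26 + j14.7 Ω
Γ_s = (Z_in − Z_s)/(Z_in + Z_s) = (-65.7 + j14.7)/(84.3 + j14.7), |Γ_s| = 0.788
VSWR = (1 + |Γ_s|)/(1 − |Γ_s|)

VSWR ≈ 8.41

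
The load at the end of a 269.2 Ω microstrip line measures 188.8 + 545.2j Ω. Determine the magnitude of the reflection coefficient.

Γ = (Z_L − Z_0)/(Z_L + Z_0) = (-80.4 + j545.2)/(458 + j545.2)
|Γ| = 551/712

|Γ| ≈ 0.774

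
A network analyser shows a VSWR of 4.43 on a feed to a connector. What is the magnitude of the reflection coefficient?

|Γ| ≈ 0.632

|Γ| = (S − 1)/(S + 1) = (4.43 − 1)/(4.43 + 1) = 3.43/5.43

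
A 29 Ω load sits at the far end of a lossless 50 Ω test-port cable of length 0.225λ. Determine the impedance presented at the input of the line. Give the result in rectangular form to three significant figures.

βl = 2π × 0.225 = 81°
tan(βl) = tan(81°) = 6.31
Z_in = Z_0·(Z_L + jZ_0·tanβl)/(Z_0 + jZ_L·tanβl)
     = 50·(29 + j316)/(50 + j183)

Z_in ≈ 82.2 + j14.5 Ω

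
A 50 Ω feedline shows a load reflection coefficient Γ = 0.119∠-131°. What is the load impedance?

Z_L = Z_0·(1 + Γ)/(1 − Γ) = 50·(0.922 − j0.0898)/(1.08 + j0.0898)

Z_L ≈ 42.1 − j7.67 Ω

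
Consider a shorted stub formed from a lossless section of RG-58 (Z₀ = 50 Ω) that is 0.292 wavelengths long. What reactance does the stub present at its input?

X_in ≈ -185 Ω (capacitive)

βl = 2π × 0.292 = 105°
tan(βl) = -3.7
For a shorted stub, Z_in = jZ_0·tan(βl)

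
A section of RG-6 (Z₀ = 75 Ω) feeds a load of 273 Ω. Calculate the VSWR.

VSWR ≈ 3.64

Γ = (273 − 75)/(273 + 75) = 0.569
VSWR = (1 + 0.569)/(1 − 0.569)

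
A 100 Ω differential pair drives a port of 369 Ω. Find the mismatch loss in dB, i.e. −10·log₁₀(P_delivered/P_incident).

mismatch loss ≈ 1.73 dB

Γ = (369 − 100)/(369 + 100) = 0.574
|Γ|² = 0.329, so P_del/P_inc = 1 − |Γ|² = 0.671
ML = −10·log₁₀(1 − |Γ|²)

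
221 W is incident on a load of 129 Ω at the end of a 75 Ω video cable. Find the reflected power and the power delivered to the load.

P_reflected ≈ 15.5 W; P_delivered ≈ 206 W

Γ = (129 − 75)/(129 + 75) = 0.265
|Γ|² = 0.0701
P_refl = |Γ|²·P_inc = 15.5 W, P_del = (1 − |Γ|²)·P_inc = 206 W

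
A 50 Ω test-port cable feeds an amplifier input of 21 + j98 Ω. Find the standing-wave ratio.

Γ = (Z_L − Z_0)/(Z_L + Z_0) = (-29 + j98)/(71 + j98)
|Γ| = 102/121 = 0.845
VSWR = (1 + |Γ|)/(1 − |Γ|) = 1.84/0.155

VSWR ≈ 11.9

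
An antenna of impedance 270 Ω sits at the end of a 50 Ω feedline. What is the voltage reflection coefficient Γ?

Γ = (Z_L − Z_0)/(Z_L + Z_0) = (270 − 50)/(270 + 50) = 220/320

Γ = 0.688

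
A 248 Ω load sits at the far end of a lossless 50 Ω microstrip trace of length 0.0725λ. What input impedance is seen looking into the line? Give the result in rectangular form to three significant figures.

βl = 2π × 0.0725 = 26.1°
tan(βl) = tan(26.1°) = 0.49
Z_in = Z_0·(Z_L + jZ_0·tanβl)/(Z_0 + jZ_L·tanβl)
     = 50·(248 + j24.5)/(50 + j121)

Z_in ≈ 44.5 − j83.7 Ω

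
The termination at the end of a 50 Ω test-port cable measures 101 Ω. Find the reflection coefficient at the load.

Γ = 0.338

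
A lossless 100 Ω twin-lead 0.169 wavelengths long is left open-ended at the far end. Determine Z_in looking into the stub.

βl = 2π × 0.169 = 60.8°
tan(βl) = 1.79
For an open-ended stub, Z_in = −jZ_0·cot(βl) = −jZ_0/tan(βl)

Z_in ≈ −j55.8 Ω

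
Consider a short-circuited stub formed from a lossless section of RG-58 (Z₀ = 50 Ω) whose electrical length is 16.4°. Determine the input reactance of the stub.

tan(βl) = 0.294
For a short-circuited stub, Z_in = jZ_0·tan(βl)

X_in ≈ 14.7 Ω (inductive)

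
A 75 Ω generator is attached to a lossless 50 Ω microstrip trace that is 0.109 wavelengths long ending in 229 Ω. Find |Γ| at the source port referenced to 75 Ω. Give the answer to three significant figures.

|Γ| ≈ 0.644

βl = 2π × 0.109 = 39.2°
tan(βl) = 0.817
Z_in = Z_0·(Z_L + jZ_0·tanβl)/(Z_0 + jZ_L·tanβl) = 25.5 − j54.4 Ω
Γ_s = (Z_in − Z_s)/(Z_in + Z_s) = (-49.5 − j54.4)/(100 − j54.4), |Γ_s| = 0.644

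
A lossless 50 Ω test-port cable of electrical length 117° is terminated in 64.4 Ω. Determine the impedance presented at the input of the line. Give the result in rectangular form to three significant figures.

Z_in ≈ 42.3 + j8.75 Ω

tan(βl) = tan(117°) = -1.96
Z_in = Z_0·(Z_L + jZ_0·tanβl)/(Z_0 + jZ_L·tanβl)
     = 50·(64.4 − j98.1)/(50 − j126)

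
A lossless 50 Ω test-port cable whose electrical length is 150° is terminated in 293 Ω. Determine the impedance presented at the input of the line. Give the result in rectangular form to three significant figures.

Z_in ≈ 31.4 + j77.3 Ω

tan(βl) = tan(150°) = -0.577
Z_in = Z_0·(Z_L + jZ_0·tanβl)/(Z_0 + jZ_L·tanβl)
     = 50·(293 − j28.9)/(50 − j169)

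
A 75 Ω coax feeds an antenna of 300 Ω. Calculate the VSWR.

VSWR ≈ 4

Γ = (300 − 75)/(300 + 75) = 0.6
VSWR = (1 + 0.6)/(1 − 0.6)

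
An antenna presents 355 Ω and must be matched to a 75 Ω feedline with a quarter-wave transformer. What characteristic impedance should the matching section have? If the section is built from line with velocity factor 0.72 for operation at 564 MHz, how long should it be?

Z_qwt = √(Z_0·R_L) = √(75 × 355) = √26620
λ = 0.72·c/f = 0.383 m, so l = λ/4 = 0.0957 m

Z_qwt ≈ 163 Ω; length ≈ 9.57 cm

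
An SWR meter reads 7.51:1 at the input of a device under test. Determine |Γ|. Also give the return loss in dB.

|Γ| = (S − 1)/(S + 1) = (7.51 − 1)/(7.51 + 1) = 6.51/8.51
RL = −20·log₁₀|Γ| = −20·log₁₀(0.765)

|Γ| ≈ 0.765; return loss ≈ 2.33 dB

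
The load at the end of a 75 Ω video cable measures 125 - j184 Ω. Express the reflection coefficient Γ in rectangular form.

Γ ≈ 0.594 − j0.374

Γ = (Z_L − Z_0)/(Z_L + Z_0) = (50 − j184)/(200 − j184)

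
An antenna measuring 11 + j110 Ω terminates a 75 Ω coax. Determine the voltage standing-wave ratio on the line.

VSWR ≈ 21.6

Γ = (Z_L − Z_0)/(Z_L + Z_0) = (-64 + j110)/(86 + j110)
|Γ| = 127/140 = 0.911
VSWR = (1 + |Γ|)/(1 − |Γ|) = 1.91/0.0886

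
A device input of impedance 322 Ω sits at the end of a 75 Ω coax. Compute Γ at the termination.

Γ = 0.622

Γ = (Z_L − Z_0)/(Z_L + Z_0) = (322 − 75)/(322 + 75) = 247/397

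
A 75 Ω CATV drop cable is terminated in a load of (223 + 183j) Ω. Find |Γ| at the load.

Γ = (Z_L − Z_0)/(Z_L + Z_0) = (148 + j183)/(298 + j183)
|Γ| = 235/350

|Γ| ≈ 0.673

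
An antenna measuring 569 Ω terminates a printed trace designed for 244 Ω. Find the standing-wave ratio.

For a purely resistive load, VSWR = R_L/Z_0 or Z_0/R_L (whichever > 1) = 569/244

VSWR ≈ 2.33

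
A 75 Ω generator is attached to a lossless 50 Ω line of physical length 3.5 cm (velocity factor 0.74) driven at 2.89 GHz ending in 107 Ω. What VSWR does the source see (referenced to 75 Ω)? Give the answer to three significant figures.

VSWR ≈ 1.61

λ = v/f = 0.74·c / 2.89 GHz = 0.0768 m
βl = 2π·l/λ = 2π × 0.456 = 164°
tan(βl) = -0.286
Z_in = Z_0·(Z_L + jZ_0·tanβl)/(Z_0 + jZ_L·tanβl) = 84.2 + j37.3 Ω
Γ_s = (Z_in − Z_s)/(Z_in + Z_s) = (9.18 + j37.3)/(159 + j37.3), |Γ_s| = 0.235
VSWR = (1 + |Γ_s|)/(1 − |Γ_s|)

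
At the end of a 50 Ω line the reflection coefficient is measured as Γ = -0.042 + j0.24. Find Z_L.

Z_L ≈ 41.1 + j21 Ω

Z_L = Z_0·(1 + Γ)/(1 − Γ) = 50·(0.958 + j0.24)/(1.04 − j0.24)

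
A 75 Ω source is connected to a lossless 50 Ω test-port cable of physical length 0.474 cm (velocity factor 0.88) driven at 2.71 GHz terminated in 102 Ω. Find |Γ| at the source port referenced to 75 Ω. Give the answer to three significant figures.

|Γ| ≈ 0.224

λ = v/f = 0.88·c / 2.71 GHz = 0.0974 m
βl = 2π·l/λ = 2π × 0.0487 = 17.5°
tan(βl) = 0.316
Z_in = Z_0·(Z_L + jZ_0·tanβl)/(Z_0 + jZ_L·tanβl) = 79.3 − j35.3 Ω
Γ_s = (Z_in − Z_s)/(Z_in + Z_s) = (4.29 − j35.3)/(154 − j35.3), |Γ_s| = 0.224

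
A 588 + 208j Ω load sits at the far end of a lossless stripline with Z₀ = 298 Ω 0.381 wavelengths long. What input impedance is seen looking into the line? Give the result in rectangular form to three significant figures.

Z_in ≈ 180 + j159 Ω

βl = 2π × 0.381 = 137°
tan(βl) = tan(137°) = -0.927
Z_in = Z_0·(Z_L + jZ_0·tanβl)/(Z_0 + jZ_L·tanβl)
     = 298·(588 − j68.3)/(491 − j545)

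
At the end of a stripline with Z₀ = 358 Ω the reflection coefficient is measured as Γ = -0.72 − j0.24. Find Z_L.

Z_L = Z_0·(1 + Γ)/(1 − Γ) = 358·(0.28 − j0.24)/(1.72 + j0.24)

Z_L ≈ 50.3 − j57 Ω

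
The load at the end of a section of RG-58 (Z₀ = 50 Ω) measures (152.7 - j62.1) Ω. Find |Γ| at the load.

Γ = (Z_L − Z_0)/(Z_L + Z_0) = (102.7 − j62.1)/(202.7 − j62.1)
|Γ| = 120/212

|Γ| ≈ 0.566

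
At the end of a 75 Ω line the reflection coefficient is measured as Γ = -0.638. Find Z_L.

Z_L = Z_0·(1 + Γ)/(1 − Γ) = 75·(0.362)/(1.64)

Z_L ≈ 16.6 Ω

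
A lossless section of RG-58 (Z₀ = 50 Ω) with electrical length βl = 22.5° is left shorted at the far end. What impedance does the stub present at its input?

Z_in ≈ +j20.7 Ω

tan(βl) = 0.414
For a shorted stub, Z_in = jZ_0·tan(βl)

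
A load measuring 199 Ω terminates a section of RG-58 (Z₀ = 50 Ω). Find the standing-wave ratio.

VSWR ≈ 3.98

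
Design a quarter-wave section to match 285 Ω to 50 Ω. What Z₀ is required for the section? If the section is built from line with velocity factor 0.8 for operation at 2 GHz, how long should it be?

Z_qwt = √(Z_0·R_L) = √(50 × 285) = √14250
λ = 0.8·c/f = 0.12 m, so l = λ/4 = 0.03 m

Z_qwt ≈ 119 Ω; length ≈ 3 cm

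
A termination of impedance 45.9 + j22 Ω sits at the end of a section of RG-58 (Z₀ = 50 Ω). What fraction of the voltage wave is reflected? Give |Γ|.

Γ = (Z_L − Z_0)/(Z_L + Z_0) = (-4.1 + j22)/(95.9 + j22)
|Γ| = 22.4/98.4

|Γ| ≈ 0.227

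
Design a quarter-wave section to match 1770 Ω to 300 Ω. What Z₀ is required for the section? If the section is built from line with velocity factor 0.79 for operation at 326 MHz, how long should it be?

Z_qwt ≈ 729 Ω; length ≈ 18.2 cm

Z_qwt = √(Z_0·R_L) = √(300 × 1770) = √531000
λ = 0.79·c/f = 0.727 m, so l = λ/4 = 0.182 m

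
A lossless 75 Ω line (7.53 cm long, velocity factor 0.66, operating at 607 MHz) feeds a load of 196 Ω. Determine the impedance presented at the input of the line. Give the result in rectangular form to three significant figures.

λ = v/f = 0.66·c / 607 MHz = 0.326 m
βl = 2π·l/λ = 2π × 0.231 = 83.1°
tan(βl) = tan(83.1°) = 8.27
Z_in = Z_0·(Z_L + jZ_0·tanβl)/(Z_0 + jZ_L·tanβl)
     = 75·(196 + j620)/(75 + j1620)

Z_in ≈ 29.1 − j7.73 Ω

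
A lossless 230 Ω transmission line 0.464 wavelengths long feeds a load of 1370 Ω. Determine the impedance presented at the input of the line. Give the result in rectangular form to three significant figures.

Z_in ≈ 501 + j634 Ω

βl = 2π × 0.464 = 167°
tan(βl) = tan(167°) = -0.23
Z_in = Z_0·(Z_L + jZ_0·tanβl)/(Z_0 + jZ_L·tanβl)
     = 230·(1370 − j52.9)/(230 − j315)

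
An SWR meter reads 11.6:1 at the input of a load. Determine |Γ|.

|Γ| = (S − 1)/(S + 1) = (11.6 − 1)/(11.6 + 1) = 10.6/12.6

|Γ| ≈ 0.841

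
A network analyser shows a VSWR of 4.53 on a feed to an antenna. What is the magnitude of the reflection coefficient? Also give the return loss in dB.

|Γ| ≈ 0.638; return loss ≈ 3.9 dB

|Γ| = (S − 1)/(S + 1) = (4.53 − 1)/(4.53 + 1) = 3.53/5.53
RL = −20·log₁₀|Γ| = −20·log₁₀(0.638)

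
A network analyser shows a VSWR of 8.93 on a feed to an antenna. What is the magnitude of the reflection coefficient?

|Γ| ≈ 0.799

|Γ| = (S − 1)/(S + 1) = (8.93 − 1)/(8.93 + 1) = 7.93/9.93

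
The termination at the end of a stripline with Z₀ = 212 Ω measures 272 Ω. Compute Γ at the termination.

Γ = (Z_L − Z_0)/(Z_L + Z_0) = (272 − 212)/(272 + 212) = 60/484

Γ = 0.124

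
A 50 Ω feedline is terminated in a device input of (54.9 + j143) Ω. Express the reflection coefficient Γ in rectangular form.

Γ = (Z_L − Z_0)/(Z_L + Z_0) = (4.9 + j143)/(104.9 + j143)

Γ ≈ 0.666 + j0.455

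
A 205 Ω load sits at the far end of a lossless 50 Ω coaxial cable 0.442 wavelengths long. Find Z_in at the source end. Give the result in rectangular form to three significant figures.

Z_in ≈ 68.1 + j87.5 Ω

βl = 2π × 0.442 = 159°
tan(βl) = tan(159°) = -0.381
Z_in = Z_0·(Z_L + jZ_0·tanβl)/(Z_0 + jZ_L·tanβl)
     = 50·(205 − j19.1)/(50 − j78.2)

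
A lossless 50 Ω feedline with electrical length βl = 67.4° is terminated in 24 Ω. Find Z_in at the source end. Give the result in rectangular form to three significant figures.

tan(βl) = tan(67.4°) = 2.4
Z_in = Z_0·(Z_L + jZ_0·tanβl)/(Z_0 + jZ_L·tanβl)
     = 50·(24 + j120)/(50 + j57.7)

Z_in ≈ 69.8 + j39.7 Ω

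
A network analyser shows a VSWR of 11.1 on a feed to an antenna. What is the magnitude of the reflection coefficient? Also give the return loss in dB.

|Γ| ≈ 0.835; return loss ≈ 1.57 dB

|Γ| = (S − 1)/(S + 1) = (11.1 − 1)/(11.1 + 1) = 10.1/12.1
RL = −20·log₁₀|Γ| = −20·log₁₀(0.835)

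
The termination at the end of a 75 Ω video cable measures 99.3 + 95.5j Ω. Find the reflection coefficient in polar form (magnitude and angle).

Γ ≈ 0.496 ∠ 47°

Γ = (Z_L − Z_0)/(Z_L + Z_0) = (24.3 + j95.5)/(174.3 + j95.5)
|Γ| = 98.5/199 = 0.496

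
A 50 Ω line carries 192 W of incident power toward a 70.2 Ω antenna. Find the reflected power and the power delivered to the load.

Γ = (70.2 − 50)/(70.2 + 50) = 0.168
|Γ|² = 0.0282
P_refl = |Γ|²·P_inc = 5.42 W, P_del = (1 − |Γ|²)·P_inc = 187 W

P_reflected ≈ 5.42 W; P_delivered ≈ 187 W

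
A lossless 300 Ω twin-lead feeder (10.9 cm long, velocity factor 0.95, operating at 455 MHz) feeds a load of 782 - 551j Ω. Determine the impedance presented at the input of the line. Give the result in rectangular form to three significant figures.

Z_in ≈ 80.4 − j82.6 Ω

λ = v/f = 0.95·c / 455 MHz = 0.626 m
βl = 2π·l/λ = 2π × 0.174 = 62.6°
tan(βl) = tan(62.6°) = 1.93
Z_in = Z_0·(Z_L + jZ_0·tanβl)/(Z_0 + jZ_L·tanβl)
     = 300·(782 + j28.9)/(1370 + j1510)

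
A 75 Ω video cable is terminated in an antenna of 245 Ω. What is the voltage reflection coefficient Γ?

Γ = 0.531

Γ = (Z_L − Z_0)/(Z_L + Z_0) = (245 − 75)/(245 + 75) = 170/320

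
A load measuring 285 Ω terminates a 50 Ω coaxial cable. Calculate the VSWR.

VSWR ≈ 5.7

For a purely resistive load, VSWR = R_L/Z_0 or Z_0/R_L (whichever > 1) = 285/50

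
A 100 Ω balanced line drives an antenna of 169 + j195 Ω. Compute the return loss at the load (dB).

RL ≈ 4.12 dB

Γ = (69 + j195)/(269 + j195), |Γ| = 0.623
RL = −20·log₁₀|Γ| = −20·log₁₀(0.623)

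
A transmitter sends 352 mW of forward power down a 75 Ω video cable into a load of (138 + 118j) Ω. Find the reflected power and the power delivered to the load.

|Γ| = |(63 + j118)/(213 + j118)| = 0.549
|Γ|² = 0.302
P_refl = |Γ|²·P_inc = 106 mW, P_del = (1 − |Γ|²)·P_inc = 246 mW

P_reflected ≈ 106 mW; P_delivered ≈ 246 mW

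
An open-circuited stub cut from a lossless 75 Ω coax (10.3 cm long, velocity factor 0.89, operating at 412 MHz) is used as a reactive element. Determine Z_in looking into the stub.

Z_in ≈ −j48.3 Ω

λ = v/f = 0.89·c / 412 MHz = 0.648 m
βl = 2π·l/λ = 2π × 0.159 = 57.2°
tan(βl) = 1.55
For an open-circuited stub, Z_in = −jZ_0·cot(βl) = −jZ_0/tan(βl)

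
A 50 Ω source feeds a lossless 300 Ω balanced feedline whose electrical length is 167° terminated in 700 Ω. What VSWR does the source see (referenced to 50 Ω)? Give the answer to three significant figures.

VSWR ≈ 13.4

tan(βl) = -0.231
Z_in = Z_0·(Z_L + jZ_0·tanβl)/(Z_0 + jZ_L·tanβl) = 571 + j239 Ω
Γ_s = (Z_in − Z_s)/(Z_in + Z_s) = (521 + j239)/(621 + j239), |Γ_s| = 0.861
VSWR = (1 + |Γ_s|)/(1 − |Γ_s|)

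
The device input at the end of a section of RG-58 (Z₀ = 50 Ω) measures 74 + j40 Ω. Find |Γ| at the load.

Γ = (Z_L − Z_0)/(Z_L + Z_0) = (24 + j40)/(124 + j40)
|Γ| = 46.6/130

|Γ| ≈ 0.358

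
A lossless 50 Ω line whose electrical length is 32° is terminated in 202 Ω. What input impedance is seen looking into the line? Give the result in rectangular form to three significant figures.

Z_in ≈ 38.1 − j64.9 Ω

tan(βl) = tan(32°) = 0.625
Z_in = Z_0·(Z_L + jZ_0·tanβl)/(Z_0 + jZ_L·tanβl)
     = 50·(202 + j31.2)/(50 + j126)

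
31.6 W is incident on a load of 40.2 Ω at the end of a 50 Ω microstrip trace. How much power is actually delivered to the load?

P_delivered ≈ 31.2 W

Γ = (40.2 − 50)/(40.2 + 50) = -0.109
|Γ|² = 0.0118
P_refl = |Γ|²·P_inc = 0.373 W, P_del = (1 − |Γ|²)·P_inc = 31.2 W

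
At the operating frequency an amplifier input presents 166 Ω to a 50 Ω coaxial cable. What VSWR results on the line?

Γ = (166 − 50)/(166 + 50) = 0.537
VSWR = (1 + 0.537)/(1 − 0.537)

VSWR ≈ 3.32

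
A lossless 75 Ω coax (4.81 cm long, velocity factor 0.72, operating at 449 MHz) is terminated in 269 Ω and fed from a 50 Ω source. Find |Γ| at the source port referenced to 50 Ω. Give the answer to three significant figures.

|Γ| ≈ 0.629

λ = v/f = 0.72·c / 449 MHz = 0.481 m
βl = 2π·l/λ = 2π × 0.1 = 36°
tan(βl) = 0.726
Z_in = Z_0·(Z_L + jZ_0·tanβl)/(Z_0 + jZ_L·tanβl) = 52.8 − j83 Ω
Γ_s = (Z_in − Z_s)/(Z_in + Z_s) = (2.77 − j83)/(103 − j83), |Γ_s| = 0.629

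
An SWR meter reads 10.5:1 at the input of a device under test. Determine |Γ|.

|Γ| = (S − 1)/(S + 1) = (10.5 − 1)/(10.5 + 1) = 9.5/11.5

|Γ| ≈ 0.826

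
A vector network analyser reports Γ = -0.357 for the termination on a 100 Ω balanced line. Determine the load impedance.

Z_L ≈ 47.4 Ω

Z_L = Z_0·(1 + Γ)/(1 − Γ) = 100·(0.643)/(1.36)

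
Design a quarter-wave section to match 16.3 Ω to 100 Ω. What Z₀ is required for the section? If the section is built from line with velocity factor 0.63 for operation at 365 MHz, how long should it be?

Z_qwt = √(Z_0·R_L) = √(100 × 16.3) = √1630
λ = 0.63·c/f = 0.518 m, so l = λ/4 = 0.129 m

Z_qwt ≈ 40.4 Ω; length ≈ 12.9 cm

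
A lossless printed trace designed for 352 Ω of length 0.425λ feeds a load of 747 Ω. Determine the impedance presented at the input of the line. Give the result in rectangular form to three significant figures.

βl = 2π × 0.425 = 153°
tan(βl) = tan(153°) = -0.51
Z_in = Z_0·(Z_L + jZ_0·tanβl)/(Z_0 + jZ_L·tanβl)
     = 352·(747 − j179)/(352 − j381)

Z_in ≈ 434 + j290 Ω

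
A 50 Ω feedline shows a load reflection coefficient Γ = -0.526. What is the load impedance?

Z_L ≈ 15.5 Ω

Z_L = Z_0·(1 + Γ)/(1 − Γ) = 50·(0.474)/(1.53)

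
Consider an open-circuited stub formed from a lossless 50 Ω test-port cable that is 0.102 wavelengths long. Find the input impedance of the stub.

Z_in ≈ −j67 Ω

βl = 2π × 0.102 = 36.7°
tan(βl) = 0.746
For an open-circuited stub, Z_in = −jZ_0·cot(βl) = −jZ_0/tan(βl)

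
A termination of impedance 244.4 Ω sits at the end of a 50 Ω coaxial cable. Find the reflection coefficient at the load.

Γ = (Z_L − Z_0)/(Z_L + Z_0) = (244.4 − 50)/(244.4 + 50) = 194.4/294.4

Γ = 0.66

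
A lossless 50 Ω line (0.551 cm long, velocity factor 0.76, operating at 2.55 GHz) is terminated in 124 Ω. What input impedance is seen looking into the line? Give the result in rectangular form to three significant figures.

Z_in ≈ 71.5 − j51.9 Ω

λ = v/f = 0.76·c / 2.55 GHz = 0.0894 m
βl = 2π·l/λ = 2π × 0.0616 = 22.2°
tan(βl) = tan(22.2°) = 0.408
Z_in = Z_0·(Z_L + jZ_0·tanβl)/(Z_0 + jZ_L·tanβl)
     = 50·(124 + j20.4)/(50 + j50.6)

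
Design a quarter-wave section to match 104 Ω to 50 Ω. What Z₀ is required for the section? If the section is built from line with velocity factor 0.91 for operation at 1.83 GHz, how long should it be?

Z_qwt ≈ 72.1 Ω; length ≈ 3.73 cm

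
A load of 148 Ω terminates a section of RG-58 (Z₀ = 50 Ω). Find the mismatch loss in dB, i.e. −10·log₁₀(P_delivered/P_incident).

Γ = (148 − 50)/(148 + 50) = 0.495
|Γ|² = 0.245, so P_del/P_inc = 1 − |Γ|² = 0.755
ML = −10·log₁₀(1 − |Γ|²)

mismatch loss ≈ 1.22 dB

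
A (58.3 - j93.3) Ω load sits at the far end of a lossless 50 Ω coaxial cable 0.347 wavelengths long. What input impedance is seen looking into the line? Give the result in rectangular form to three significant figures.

βl = 2π × 0.347 = 125°
tan(βl) = tan(125°) = -1.43
Z_in = Z_0·(Z_L + jZ_0·tanβl)/(Z_0 + jZ_L·tanβl)
     = 50·(58.3 − j165)/(-83.6 − j83.5)

Z_in ≈ 31.8 + j66.8 Ω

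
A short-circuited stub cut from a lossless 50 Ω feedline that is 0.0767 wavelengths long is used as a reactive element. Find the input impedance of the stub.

βl = 2π × 0.0767 = 27.6°
tan(βl) = 0.523
For a short-circuited stub, Z_in = jZ_0·tan(βl)

Z_in ≈ +j26.2 Ω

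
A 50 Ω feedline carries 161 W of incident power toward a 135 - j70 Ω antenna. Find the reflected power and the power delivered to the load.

P_reflected ≈ 49.9 W; P_delivered ≈ 111 W

|Γ| = |(85 − j70)/(185 − j70)| = 0.557
|Γ|² = 0.31
P_refl = |Γ|²·P_inc = 49.9 W, P_del = (1 − |Γ|²)·P_inc = 111 W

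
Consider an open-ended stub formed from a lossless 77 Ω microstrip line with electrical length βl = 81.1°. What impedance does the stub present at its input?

tan(βl) = 6.39
For an open-ended stub, Z_in = −jZ_0·cot(βl) = −jZ_0/tan(βl)

Z_in ≈ −j12.1 Ω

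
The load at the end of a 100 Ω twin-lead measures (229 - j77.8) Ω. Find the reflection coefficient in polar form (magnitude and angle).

Γ ≈ 0.446 ∠ -17.8°

Γ = (Z_L − Z_0)/(Z_L + Z_0) = (129 − j77.8)/(329 − j77.8)
|Γ| = 151/338 = 0.446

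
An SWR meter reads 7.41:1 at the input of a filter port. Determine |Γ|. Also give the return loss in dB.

|Γ| ≈ 0.762; return loss ≈ 2.36 dB

|Γ| = (S − 1)/(S + 1) = (7.41 − 1)/(7.41 + 1) = 6.41/8.41
RL = −20·log₁₀|Γ| = −20·log₁₀(0.762)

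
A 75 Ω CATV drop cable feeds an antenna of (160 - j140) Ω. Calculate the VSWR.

Γ = (Z_L − Z_0)/(Z_L + Z_0) = (85 − j140)/(235 − j140)
|Γ| = 164/274 = 0.599
VSWR = (1 + |Γ|)/(1 − |Γ|) = 1.6/0.401

VSWR ≈ 3.98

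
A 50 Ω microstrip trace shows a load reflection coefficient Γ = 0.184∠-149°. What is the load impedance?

Z_L = Z_0·(1 + Γ)/(1 − Γ) = 50·(0.842 − j0.0948)/(1.16 + j0.0948)

Z_L ≈ 35.8 − j7.02 Ω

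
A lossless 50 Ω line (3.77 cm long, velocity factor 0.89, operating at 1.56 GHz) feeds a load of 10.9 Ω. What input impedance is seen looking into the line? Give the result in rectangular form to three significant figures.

λ = v/f = 0.89·c / 1.56 GHz = 0.171 m
βl = 2π·l/λ = 2π × 0.22 = 79.3°
tan(βl) = tan(79.3°) = 5.29
Z_in = Z_0·(Z_L + jZ_0·tanβl)/(Z_0 + jZ_L·tanβl)
     = 50·(10.9 + j265)/(50 + j57.7)

Z_in ≈ 136 + j108 Ω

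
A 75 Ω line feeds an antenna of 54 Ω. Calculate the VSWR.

VSWR ≈ 1.39

For a purely resistive load, VSWR = R_L/Z_0 or Z_0/R_L (whichever > 1) = 75/54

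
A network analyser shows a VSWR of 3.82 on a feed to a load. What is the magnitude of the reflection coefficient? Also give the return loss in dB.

|Γ| = (S − 1)/(S + 1) = (3.82 − 1)/(3.82 + 1) = 2.82/4.82
RL = −20·log₁₀|Γ| = −20·log₁₀(0.585)

|Γ| ≈ 0.585; return loss ≈ 4.66 dB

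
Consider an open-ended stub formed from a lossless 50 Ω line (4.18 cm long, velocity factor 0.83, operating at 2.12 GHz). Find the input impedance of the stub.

Z_in ≈ +j39.2 Ω

λ = v/f = 0.83·c / 2.12 GHz = 0.117 m
βl = 2π·l/λ = 2π × 0.356 = 128°
tan(βl) = -1.27
For an open-ended stub, Z_in = −jZ_0·cot(βl) = −jZ_0/tan(βl)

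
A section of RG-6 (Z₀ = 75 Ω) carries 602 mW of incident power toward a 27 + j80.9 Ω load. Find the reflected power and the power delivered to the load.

|Γ| = |(-48 + j80.9)/(102 + j80.9)| = 0.723
|Γ|² = 0.522
P_refl = |Γ|²·P_inc = 314 mW, P_del = (1 − |Γ|²)·P_inc = 288 mW

P_reflected ≈ 314 mW; P_delivered ≈ 288 mW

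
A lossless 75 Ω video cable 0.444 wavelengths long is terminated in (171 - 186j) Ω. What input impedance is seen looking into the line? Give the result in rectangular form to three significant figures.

Z_in ≈ 274 + j175 Ω

βl = 2π × 0.444 = 160°
tan(βl) = tan(160°) = -0.367
Z_in = Z_0·(Z_L + jZ_0·tanβl)/(Z_0 + jZ_L·tanβl)
     = 75·(171 − j214)/(6.71 − j62.8)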